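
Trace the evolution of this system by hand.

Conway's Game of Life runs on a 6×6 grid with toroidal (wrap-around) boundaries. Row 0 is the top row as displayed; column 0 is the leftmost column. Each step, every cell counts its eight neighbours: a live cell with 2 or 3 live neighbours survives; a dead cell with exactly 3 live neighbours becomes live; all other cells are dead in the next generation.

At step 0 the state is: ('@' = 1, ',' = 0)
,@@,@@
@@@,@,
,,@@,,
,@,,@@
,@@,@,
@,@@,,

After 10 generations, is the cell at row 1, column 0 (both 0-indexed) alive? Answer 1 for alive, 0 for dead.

0

step 0: ,@@,@@
@@@,@,
,,@@,,
,@,,@@
,@@,@,
@,@@,,
step 1: ,,,,@,
@,,,@,
,,,,,,
@@,,@@
,,,,@,
@,,,,,
step 2: ,,,,,,
,,,,,@
,@,,@,
@,,,@@
,@,,@,
,,,,,@
step 3: ,,,,,,
,,,,,,
,,,,@,
@@,@@,
,,,,@,
,,,,,,
step 4: ,,,,,,
,,,,,,
,,,@@@
,,,@@,
,,,@@@
,,,,,,
step 5: ,,,,,,
,,,,@,
,,,@,@
,,@,,,
,,,@,@
,,,,@,
step 6: ,,,,,,
,,,,@,
,,,@@,
,,@@,,
,,,@@,
,,,,@,
step 7: ,,,,,,
,,,@@,
,,@,@,
,,@,,,
,,@,@,
,,,@@,
step 8: ,,,,,,
,,,@@,
,,@,@,
,@@,,,
,,@,@,
,,,@@,
step 9: ,,,,,,
,,,@@,
,@@,@,
,@@,,,
,@@,@,
,,,@@,
step 10: ,,,,,,
,,@@@,
,@,,@,
@,,,,,
,@,,@,
,,@@@,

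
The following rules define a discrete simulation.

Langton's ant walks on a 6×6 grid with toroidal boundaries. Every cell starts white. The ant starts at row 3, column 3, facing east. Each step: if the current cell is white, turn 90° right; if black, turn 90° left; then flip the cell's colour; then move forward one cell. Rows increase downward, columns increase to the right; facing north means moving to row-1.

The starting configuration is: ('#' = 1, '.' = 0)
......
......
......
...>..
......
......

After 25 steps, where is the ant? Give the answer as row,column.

2,1

gen 0: ......
......
......
...>..
......
......
gen 1: ......
......
......
...#..
...v..
......
gen 2: ......
......
......
...#..
..<#..
......
gen 3: ......
......
......
..^#..
..##..
......
gen 4: ......
......
......
..#>..
..##..
......
gen 5: ......
......
...^..
..#...
..##..
......
gen 6: ......
......
...#>.
..#...
..##..
......
gen 7: ......
......
...##.
..#.v.
..##..
......
gen 8: ......
......
...##.
..#<#.
..##..
......
gen 9: ......
......
...^#.
..###.
..##..
......
gen 10: ......
......
..<.#.
..###.
..##..
......
gen 11: ......
..^...
..#.#.
..###.
..##..
......
gen 12: ......
..#>..
..#.#.
..###.
..##..
......
gen 13: ......
..##..
..#v#.
..###.
..##..
......
gen 14: ......
..##..
..<##.
..###.
..##..
......
gen 15: ......
..##..
...##.
..v##.
..##..
......
gen 16: ......
..##..
...##.
...>#.
..##..
......
gen 17: ......
..##..
...^#.
....#.
..##..
......
gen 18: ......
..##..
..<.#.
....#.
..##..
......
gen 19: ......
..^#..
..#.#.
....#.
..##..
......
gen 20: ......
.<.#..
..#.#.
....#.
..##..
......
gen 21: .^....
.#.#..
..#.#.
....#.
..##..
......
gen 22: .#>...
.#.#..
..#.#.
....#.
..##..
......
gen 23: .##...
.#v#..
..#.#.
....#.
..##..
......
gen 24: .##...
.<##..
..#.#.
....#.
..##..
......
gen 25: .##...
..##..
.v#.#.
....#.
..##..
......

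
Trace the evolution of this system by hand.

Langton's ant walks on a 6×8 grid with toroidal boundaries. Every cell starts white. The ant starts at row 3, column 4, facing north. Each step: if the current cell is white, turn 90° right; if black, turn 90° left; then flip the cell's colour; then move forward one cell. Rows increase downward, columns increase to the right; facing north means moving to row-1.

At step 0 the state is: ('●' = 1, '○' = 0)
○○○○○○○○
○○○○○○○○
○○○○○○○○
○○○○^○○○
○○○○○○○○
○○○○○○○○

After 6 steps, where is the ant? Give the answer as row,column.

2,3

[0] ○○○○○○○○
○○○○○○○○
○○○○○○○○
○○○○^○○○
○○○○○○○○
○○○○○○○○
[1] ○○○○○○○○
○○○○○○○○
○○○○○○○○
○○○○●>○○
○○○○○○○○
○○○○○○○○
[2] ○○○○○○○○
○○○○○○○○
○○○○○○○○
○○○○●●○○
○○○○○v○○
○○○○○○○○
[3] ○○○○○○○○
○○○○○○○○
○○○○○○○○
○○○○●●○○
○○○○<●○○
○○○○○○○○
[4] ○○○○○○○○
○○○○○○○○
○○○○○○○○
○○○○^●○○
○○○○●●○○
○○○○○○○○
[5] ○○○○○○○○
○○○○○○○○
○○○○○○○○
○○○<○●○○
○○○○●●○○
○○○○○○○○
[6] ○○○○○○○○
○○○○○○○○
○○○^○○○○
○○○●○●○○
○○○○●●○○
○○○○○○○○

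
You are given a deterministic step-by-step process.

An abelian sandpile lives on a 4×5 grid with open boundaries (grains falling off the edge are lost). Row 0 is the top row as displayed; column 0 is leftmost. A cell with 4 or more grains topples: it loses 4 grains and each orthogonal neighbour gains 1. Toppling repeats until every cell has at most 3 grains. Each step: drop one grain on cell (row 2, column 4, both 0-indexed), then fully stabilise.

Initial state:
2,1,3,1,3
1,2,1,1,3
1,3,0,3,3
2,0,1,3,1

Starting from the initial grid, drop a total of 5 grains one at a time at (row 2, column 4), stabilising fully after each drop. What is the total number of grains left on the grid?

32

k=0  2,1,3,1,3
1,2,1,1,3
1,3,0,3,3
2,0,1,3,1
k=1  2,1,3,2,0
1,2,1,3,1
1,3,1,1,2
2,0,2,0,3
k=2  2,1,3,2,0
1,2,1,3,1
1,3,1,1,3
2,0,2,0,3
k=3  2,1,3,2,0
1,2,1,3,2
1,3,1,2,1
2,0,2,1,0
k=4  2,1,3,2,0
1,2,1,3,2
1,3,1,2,2
2,0,2,1,0
k=5  2,1,3,2,0
1,2,1,3,2
1,3,1,2,3
2,0,2,1,0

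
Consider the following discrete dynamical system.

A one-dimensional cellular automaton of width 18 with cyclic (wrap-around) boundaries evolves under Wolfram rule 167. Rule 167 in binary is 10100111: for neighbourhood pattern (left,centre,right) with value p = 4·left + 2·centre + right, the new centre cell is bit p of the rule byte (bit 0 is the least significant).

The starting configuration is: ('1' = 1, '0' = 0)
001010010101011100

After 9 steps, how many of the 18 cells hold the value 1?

[0] 001010010101011100
[1] 111110111111101001
[2] 111101011111011010
[3] 011011101110100111
[4] 100101010101101010
[5] 101111111110011111
[6] 010111111100101111
[7] 111011111001110110
[8] 010101110010101001
[9] 111110100111111011

14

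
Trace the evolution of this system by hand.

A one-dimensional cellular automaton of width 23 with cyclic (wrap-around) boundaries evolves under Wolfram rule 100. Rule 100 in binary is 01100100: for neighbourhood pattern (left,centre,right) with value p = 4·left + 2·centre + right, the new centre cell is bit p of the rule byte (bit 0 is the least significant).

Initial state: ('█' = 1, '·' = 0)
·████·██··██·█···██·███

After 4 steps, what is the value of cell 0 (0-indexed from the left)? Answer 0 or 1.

0) ·████·██··██·█···██·███
1) █···██·█···███····██··█
2) █····███·····█·····█···
3) █······█·····█·····█···
4) █······█·····█·····█···

1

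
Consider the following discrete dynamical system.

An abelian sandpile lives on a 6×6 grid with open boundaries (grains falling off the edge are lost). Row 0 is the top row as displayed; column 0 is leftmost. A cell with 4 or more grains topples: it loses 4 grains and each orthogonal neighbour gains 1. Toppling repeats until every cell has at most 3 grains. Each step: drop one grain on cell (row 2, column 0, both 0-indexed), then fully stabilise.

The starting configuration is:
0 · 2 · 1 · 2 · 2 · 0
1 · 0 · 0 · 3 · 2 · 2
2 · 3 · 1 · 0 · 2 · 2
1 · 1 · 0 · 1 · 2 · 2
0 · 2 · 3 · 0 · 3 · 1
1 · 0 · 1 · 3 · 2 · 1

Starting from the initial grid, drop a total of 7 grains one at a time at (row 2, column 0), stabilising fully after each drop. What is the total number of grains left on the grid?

54

0) 0 · 2 · 1 · 2 · 2 · 0
1 · 0 · 0 · 3 · 2 · 2
2 · 3 · 1 · 0 · 2 · 2
1 · 1 · 0 · 1 · 2 · 2
0 · 2 · 3 · 0 · 3 · 1
1 · 0 · 1 · 3 · 2 · 1
1) 0 · 2 · 1 · 2 · 2 · 0
1 · 0 · 0 · 3 · 2 · 2
3 · 3 · 1 · 0 · 2 · 2
1 · 1 · 0 · 1 · 2 · 2
0 · 2 · 3 · 0 · 3 · 1
1 · 0 · 1 · 3 · 2 · 1
2) 0 · 2 · 1 · 2 · 2 · 0
2 · 1 · 0 · 3 · 2 · 2
1 · 0 · 2 · 0 · 2 · 2
2 · 2 · 0 · 1 · 2 · 2
0 · 2 · 3 · 0 · 3 · 1
1 · 0 · 1 · 3 · 2 · 1
3) 0 · 2 · 1 · 2 · 2 · 0
2 · 1 · 0 · 3 · 2 · 2
2 · 0 · 2 · 0 · 2 · 2
2 · 2 · 0 · 1 · 2 · 2
0 · 2 · 3 · 0 · 3 · 1
1 · 0 · 1 · 3 · 2 · 1
4) 0 · 2 · 1 · 2 · 2 · 0
2 · 1 · 0 · 3 · 2 · 2
3 · 0 · 2 · 0 · 2 · 2
2 · 2 · 0 · 1 · 2 · 2
0 · 2 · 3 · 0 · 3 · 1
1 · 0 · 1 · 3 · 2 · 1
5) 0 · 2 · 1 · 2 · 2 · 0
3 · 1 · 0 · 3 · 2 · 2
0 · 1 · 2 · 0 · 2 · 2
3 · 2 · 0 · 1 · 2 · 2
0 · 2 · 3 · 0 · 3 · 1
1 · 0 · 1 · 3 · 2 · 1
6) 0 · 2 · 1 · 2 · 2 · 0
3 · 1 · 0 · 3 · 2 · 2
1 · 1 · 2 · 0 · 2 · 2
3 · 2 · 0 · 1 · 2 · 2
0 · 2 · 3 · 0 · 3 · 1
1 · 0 · 1 · 3 · 2 · 1
7) 0 · 2 · 1 · 2 · 2 · 0
3 · 1 · 0 · 3 · 2 · 2
2 · 1 · 2 · 0 · 2 · 2
3 · 2 · 0 · 1 · 2 · 2
0 · 2 · 3 · 0 · 3 · 1
1 · 0 · 1 · 3 · 2 · 1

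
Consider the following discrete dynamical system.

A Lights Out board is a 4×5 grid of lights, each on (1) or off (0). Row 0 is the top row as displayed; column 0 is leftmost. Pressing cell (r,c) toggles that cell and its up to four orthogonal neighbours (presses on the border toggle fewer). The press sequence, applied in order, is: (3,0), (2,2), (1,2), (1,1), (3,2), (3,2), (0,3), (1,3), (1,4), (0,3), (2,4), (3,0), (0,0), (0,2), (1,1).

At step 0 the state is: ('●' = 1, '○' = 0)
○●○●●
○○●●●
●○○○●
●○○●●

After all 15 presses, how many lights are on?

13

gen 0: ○●○●●
○○●●●
●○○○●
●○○●●
gen 1: ○●○●●
○○●●●
○○○○●
○●○●●
gen 2: ○●○●●
○○○●●
○●●●●
○●●●●
gen 3: ○●●●●
○●●○●
○●○●●
○●●●●
gen 4: ○○●●●
●○○○●
○○○●●
○●●●●
gen 5: ○○●●●
●○○○●
○○●●●
○○○○●
gen 6: ○○●●●
●○○○●
○○○●●
○●●●●
gen 7: ○○○○○
●○○●●
○○○●●
○●●●●
gen 8: ○○○●○
●○●○○
○○○○●
○●●●●
gen 9: ○○○●●
●○●●●
○○○○○
○●●●●
gen 10: ○○●○○
●○●○●
○○○○○
○●●●●
gen 11: ○○●○○
●○●○○
○○○●●
○●●●○
gen 12: ○○●○○
●○●○○
●○○●●
●○●●○
gen 13: ●●●○○
○○●○○
●○○●●
●○●●○
gen 14: ●○○●○
○○○○○
●○○●●
●○●●○
gen 15: ●●○●○
●●●○○
●●○●●
●○●●○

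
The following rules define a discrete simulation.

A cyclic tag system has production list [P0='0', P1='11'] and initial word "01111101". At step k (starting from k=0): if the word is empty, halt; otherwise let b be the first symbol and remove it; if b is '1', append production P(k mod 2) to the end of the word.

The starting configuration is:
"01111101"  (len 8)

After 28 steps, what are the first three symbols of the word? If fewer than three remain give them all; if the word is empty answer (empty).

step 0: "01111101"  (len 8)
step 1: "1111101"  (len 7)
step 2: "11110111"  (len 8)
step 3: "11101110"  (len 8)
step 4: "110111011"  (len 9)
step 5: "101110110"  (len 9)
step 6: "0111011011"  (len 10)
step 7: "111011011"  (len 9)
step 8: "1101101111"  (len 10)
step 9: "1011011110"  (len 10)
step 10: "01101111011"  (len 11)
step 11: "1101111011"  (len 10)
step 12: "10111101111"  (len 11)
step 13: "01111011110"  (len 11)
step 14: "1111011110"  (len 10)
step 15: "1110111100"  (len 10)
step 16: "11011110011"  (len 11)
step 17: "10111100110"  (len 11)
step 18: "011110011011"  (len 12)
step 19: "11110011011"  (len 11)
step 20: "111001101111"  (len 12)
step 21: "110011011110"  (len 12)
step 22: "1001101111011"  (len 13)
step 23: "0011011110110"  (len 13)
step 24: "011011110110"  (len 12)
step 25: "11011110110"  (len 11)
step 26: "101111011011"  (len 12)
step 27: "011110110110"  (len 12)
step 28: "11110110110"  (len 11)

111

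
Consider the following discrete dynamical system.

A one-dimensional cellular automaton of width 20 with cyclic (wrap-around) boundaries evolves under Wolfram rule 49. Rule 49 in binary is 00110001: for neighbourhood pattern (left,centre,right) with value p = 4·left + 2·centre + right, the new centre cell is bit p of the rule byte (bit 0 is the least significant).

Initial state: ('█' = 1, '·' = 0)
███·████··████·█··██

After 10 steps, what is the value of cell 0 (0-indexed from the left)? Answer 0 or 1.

1

gen 0: ███·████··████·█··██
gen 1: ···█····█·····█·█···
gen 2: ██··███··████··█·███
gen 3: ··█····█·····█··█···
gen 4: █··███··████··█··███
gen 5: ·█····█·····█··█····
gen 6: ··███··████··█··████
gen 7: █····█·····█··█·····
gen 8: ·███··████··█··████·
gen 9: ····█·····█··█·····█
gen 10: ███··████··█··████··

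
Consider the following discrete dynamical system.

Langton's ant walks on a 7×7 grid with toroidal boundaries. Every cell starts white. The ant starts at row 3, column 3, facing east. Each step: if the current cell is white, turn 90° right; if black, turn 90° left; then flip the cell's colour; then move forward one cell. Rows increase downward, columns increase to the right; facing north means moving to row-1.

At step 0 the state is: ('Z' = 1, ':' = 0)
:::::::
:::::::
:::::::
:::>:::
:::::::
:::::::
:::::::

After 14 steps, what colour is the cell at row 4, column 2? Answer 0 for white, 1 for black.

k=0  :::::::
:::::::
:::::::
:::>:::
:::::::
:::::::
:::::::
k=1  :::::::
:::::::
:::::::
:::Z:::
:::v:::
:::::::
:::::::
k=2  :::::::
:::::::
:::::::
:::Z:::
::<Z:::
:::::::
:::::::
k=3  :::::::
:::::::
:::::::
::^Z:::
::ZZ:::
:::::::
:::::::
k=4  :::::::
:::::::
:::::::
::Z>:::
::ZZ:::
:::::::
:::::::
k=5  :::::::
:::::::
:::^:::
::Z::::
::ZZ:::
:::::::
:::::::
k=6  :::::::
:::::::
:::Z>::
::Z::::
::ZZ:::
:::::::
:::::::
k=7  :::::::
:::::::
:::ZZ::
::Z:v::
::ZZ:::
:::::::
:::::::
k=8  :::::::
:::::::
:::ZZ::
::Z<Z::
::ZZ:::
:::::::
:::::::
k=9  :::::::
:::::::
:::^Z::
::ZZZ::
::ZZ:::
:::::::
:::::::
k=10  :::::::
:::::::
::<:Z::
::ZZZ::
::ZZ:::
:::::::
:::::::
k=11  :::::::
::^::::
::Z:Z::
::ZZZ::
::ZZ:::
:::::::
:::::::
k=12  :::::::
::Z>:::
::Z:Z::
::ZZZ::
::ZZ:::
:::::::
:::::::
k=13  :::::::
::ZZ:::
::ZvZ::
::ZZZ::
::ZZ:::
:::::::
:::::::
k=14  :::::::
::ZZ:::
::<ZZ::
::ZZZ::
::ZZ:::
:::::::
:::::::

1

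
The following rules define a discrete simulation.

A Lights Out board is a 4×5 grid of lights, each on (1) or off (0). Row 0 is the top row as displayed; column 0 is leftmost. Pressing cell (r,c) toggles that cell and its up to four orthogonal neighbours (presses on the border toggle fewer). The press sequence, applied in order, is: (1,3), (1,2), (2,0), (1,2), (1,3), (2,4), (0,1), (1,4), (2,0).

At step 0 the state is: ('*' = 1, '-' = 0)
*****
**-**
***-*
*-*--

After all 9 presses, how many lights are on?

step 0: *****
**-**
***-*
*-*--
step 1: ***-*
***--
*****
*-*--
step 2: **--*
*--*-
**-**
*-*--
step 3: **--*
---*-
---**
--*--
step 4: ***-*
-**--
--***
--*--
step 5: *****
-*-**
--*-*
--*--
step 6: *****
-*-*-
--**-
--*-*
step 7: ---**
---*-
--**-
--*-*
step 8: ---*-
----*
--***
--*-*
step 9: ---*-
*---*
*****
*-*-*

11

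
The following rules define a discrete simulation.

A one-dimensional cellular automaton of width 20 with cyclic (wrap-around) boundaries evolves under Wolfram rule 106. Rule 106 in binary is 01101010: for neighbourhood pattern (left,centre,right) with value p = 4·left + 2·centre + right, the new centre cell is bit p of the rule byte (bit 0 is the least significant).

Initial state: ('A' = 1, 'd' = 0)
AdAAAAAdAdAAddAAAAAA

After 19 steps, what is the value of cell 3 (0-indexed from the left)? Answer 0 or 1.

k=0  AdAAAAAdAdAAddAAAAAA
k=1  AAAdddAAdAAAdAAddddd
k=2  AdAddAAAAAdAAAAddddA
k=3  AAddAAdddAAAddAdddAA
k=4  dAdAAAddAAdAdAdddAAd
k=5  AdAAdAdAAAAdAdddAAAd
k=6  dAAAAdAAddAAdddAAdAA
k=7  AAddAAAAdAAAddAAAAAA
k=8  dAdAAddAAAdAdAAddddd
k=9  AdAAAdAAdAAdAAAddddd
k=10  dAAdAAAAAAAAAdAddddA
k=11  AAAAAdddddddAAddddAd
k=12  AdddAddddddAAAdddAdA
k=13  AddAddddddAAdAddAdAA
k=14  AdAddddddAAAAddAdAAd
k=15  dAddddddAAddAdAdAAAA
k=16  AddddddAAAdAdAdAAddA
k=17  AdddddAAdAAdAdAAAdAA
k=18  AddddAAAAAAAdAAdAAAd
k=19  ddddAAdddddAAAAAAdAA

0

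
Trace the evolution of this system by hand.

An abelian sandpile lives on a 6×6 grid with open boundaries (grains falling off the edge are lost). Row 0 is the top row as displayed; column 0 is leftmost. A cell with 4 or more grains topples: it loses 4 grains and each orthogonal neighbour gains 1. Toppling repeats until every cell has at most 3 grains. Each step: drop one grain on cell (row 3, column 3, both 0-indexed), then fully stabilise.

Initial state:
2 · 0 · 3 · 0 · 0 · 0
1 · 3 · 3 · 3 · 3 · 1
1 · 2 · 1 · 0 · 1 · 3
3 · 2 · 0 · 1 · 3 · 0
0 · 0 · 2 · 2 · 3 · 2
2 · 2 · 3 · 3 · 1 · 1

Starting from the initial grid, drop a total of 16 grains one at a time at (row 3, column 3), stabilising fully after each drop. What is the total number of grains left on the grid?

68

t=0: 2 · 0 · 3 · 0 · 0 · 0
1 · 3 · 3 · 3 · 3 · 1
1 · 2 · 1 · 0 · 1 · 3
3 · 2 · 0 · 1 · 3 · 0
0 · 0 · 2 · 2 · 3 · 2
2 · 2 · 3 · 3 · 1 · 1
t=1: 2 · 0 · 3 · 0 · 0 · 0
1 · 3 · 3 · 3 · 3 · 1
1 · 2 · 1 · 0 · 1 · 3
3 · 2 · 0 · 2 · 3 · 0
0 · 0 · 2 · 2 · 3 · 2
2 · 2 · 3 · 3 · 1 · 1
t=2: 2 · 0 · 3 · 0 · 0 · 0
1 · 3 · 3 · 3 · 3 · 1
1 · 2 · 1 · 0 · 1 · 3
3 · 2 · 0 · 3 · 3 · 0
0 · 0 · 2 · 2 · 3 · 2
2 · 2 · 3 · 3 · 1 · 1
t=3: 2 · 0 · 3 · 0 · 0 · 0
1 · 3 · 3 · 3 · 3 · 1
1 · 2 · 1 · 1 · 2 · 3
3 · 2 · 2 · 2 · 1 · 1
0 · 1 · 0 · 2 · 1 · 3
2 · 3 · 1 · 1 · 3 · 1
t=4: 2 · 0 · 3 · 0 · 0 · 0
1 · 3 · 3 · 3 · 3 · 1
1 · 2 · 1 · 1 · 2 · 3
3 · 2 · 2 · 3 · 1 · 1
0 · 1 · 0 · 2 · 1 · 3
2 · 3 · 1 · 1 · 3 · 1
t=5: 2 · 0 · 3 · 0 · 0 · 0
1 · 3 · 3 · 3 · 3 · 1
1 · 2 · 1 · 2 · 2 · 3
3 · 2 · 3 · 0 · 2 · 1
0 · 1 · 0 · 3 · 1 · 3
2 · 3 · 1 · 1 · 3 · 1
t=6: 2 · 0 · 3 · 0 · 0 · 0
1 · 3 · 3 · 3 · 3 · 1
1 · 2 · 1 · 2 · 2 · 3
3 · 2 · 3 · 1 · 2 · 1
0 · 1 · 0 · 3 · 1 · 3
2 · 3 · 1 · 1 · 3 · 1
t=7: 2 · 0 · 3 · 0 · 0 · 0
1 · 3 · 3 · 3 · 3 · 1
1 · 2 · 1 · 2 · 2 · 3
3 · 2 · 3 · 2 · 2 · 1
0 · 1 · 0 · 3 · 1 · 3
2 · 3 · 1 · 1 · 3 · 1
t=8: 2 · 0 · 3 · 0 · 0 · 0
1 · 3 · 3 · 3 · 3 · 1
1 · 2 · 1 · 2 · 2 · 3
3 · 2 · 3 · 3 · 2 · 1
0 · 1 · 0 · 3 · 1 · 3
2 · 3 · 1 · 1 · 3 · 1
t=9: 2 · 0 · 3 · 0 · 0 · 0
1 · 3 · 3 · 3 · 3 · 1
1 · 2 · 2 · 3 · 2 · 3
3 · 3 · 0 · 2 · 3 · 1
0 · 1 · 2 · 0 · 2 · 3
2 · 3 · 1 · 2 · 3 · 1
t=10: 2 · 0 · 3 · 0 · 0 · 0
1 · 3 · 3 · 3 · 3 · 1
1 · 2 · 2 · 3 · 2 · 3
3 · 3 · 0 · 3 · 3 · 1
0 · 1 · 2 · 0 · 2 · 3
2 · 3 · 1 · 2 · 3 · 1
t=11: 2 · 2 · 0 · 2 · 1 · 0
2 · 1 · 3 · 2 · 1 · 3
3 · 1 · 1 · 3 · 2 · 0
0 · 1 · 3 · 2 · 1 · 3
1 · 2 · 2 · 1 · 3 · 3
2 · 3 · 1 · 2 · 3 · 1
t=12: 2 · 2 · 0 · 2 · 1 · 0
2 · 1 · 3 · 2 · 1 · 3
3 · 1 · 1 · 3 · 2 · 0
0 · 1 · 3 · 3 · 1 · 3
1 · 2 · 2 · 1 · 3 · 3
2 · 3 · 1 · 2 · 3 · 1
t=13: 2 · 2 · 0 · 2 · 1 · 0
2 · 1 · 3 · 3 · 1 · 3
3 · 1 · 3 · 0 · 3 · 0
0 · 2 · 0 · 2 · 2 · 3
1 · 2 · 3 · 2 · 3 · 3
2 · 3 · 1 · 2 · 3 · 1
t=14: 2 · 2 · 0 · 2 · 1 · 0
2 · 1 · 3 · 3 · 1 · 3
3 · 1 · 3 · 0 · 3 · 0
0 · 2 · 0 · 3 · 2 · 3
1 · 2 · 3 · 2 · 3 · 3
2 · 3 · 1 · 2 · 3 · 1
t=15: 2 · 2 · 0 · 2 · 1 · 0
2 · 1 · 3 · 3 · 1 · 3
3 · 1 · 3 · 1 · 3 · 0
0 · 2 · 1 · 0 · 3 · 3
1 · 2 · 3 · 3 · 3 · 3
2 · 3 · 1 · 2 · 3 · 1
t=16: 2 · 2 · 0 · 2 · 1 · 0
2 · 1 · 3 · 3 · 1 · 3
3 · 1 · 3 · 1 · 3 · 0
0 · 2 · 1 · 1 · 3 · 3
1 · 2 · 3 · 3 · 3 · 3
2 · 3 · 1 · 2 · 3 · 1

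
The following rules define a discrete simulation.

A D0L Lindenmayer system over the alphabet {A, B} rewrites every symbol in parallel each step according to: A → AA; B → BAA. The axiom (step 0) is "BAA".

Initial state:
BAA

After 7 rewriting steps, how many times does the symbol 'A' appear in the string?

510

gen 0: BAA
gen 1: BAAAAAA
gen 2: BAAAAAAAAAAAAAA
gen 3: BAAAAAAAAAAAAAAAAAAAAAAAAAAAAAA
gen 4: BAAAAAAAAAAAAAAAAAAAAAAAAAAAAAAAAAAAAAAAAAAAAAAAAAAAAAAAAAAAAAA
gen 5: BAAAAAAAAAAAAAAAAAAAAAAAAAAAAAAAAAAAAAAAAAAAAAAAAAAAAAAAAA…AAAAAAAAAAAAAAAAAAAAAAAAAAAAAAAAAAAAAAAAAAAAAAAAAAAAAAAAAA  (len 127)
gen 6: BAAAAAAAAAAAAAAAAAAAAAAAAAAAAAAAAAAAAAAAAAAAAAAAAAAAAAAAAA…AAAAAAAAAAAAAAAAAAAAAAAAAAAAAAAAAAAAAAAAAAAAAAAAAAAAAAAAAA  (len 255)
gen 7: BAAAAAAAAAAAAAAAAAAAAAAAAAAAAAAAAAAAAAAAAAAAAAAAAAAAAAAAAA…AAAAAAAAAAAAAAAAAAAAAAAAAAAAAAAAAAAAAAAAAAAAAAAAAAAAAAAAAA  (len 511)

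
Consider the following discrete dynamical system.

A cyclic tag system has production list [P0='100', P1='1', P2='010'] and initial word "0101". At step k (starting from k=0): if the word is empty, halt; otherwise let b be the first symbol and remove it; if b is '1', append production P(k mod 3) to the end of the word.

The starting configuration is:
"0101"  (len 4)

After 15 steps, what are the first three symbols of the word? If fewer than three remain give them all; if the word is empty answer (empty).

11

t=0: "0101"  (len 4)
t=1: "101"  (len 3)
t=2: "011"  (len 3)
t=3: "11"  (len 2)
t=4: "1100"  (len 4)
t=5: "1001"  (len 4)
t=6: "001010"  (len 6)
t=7: "01010"  (len 5)
t=8: "1010"  (len 4)
t=9: "010010"  (len 6)
t=10: "10010"  (len 5)
t=11: "00101"  (len 5)
t=12: "0101"  (len 4)
t=13: "101"  (len 3)
t=14: "011"  (len 3)
t=15: "11"  (len 2)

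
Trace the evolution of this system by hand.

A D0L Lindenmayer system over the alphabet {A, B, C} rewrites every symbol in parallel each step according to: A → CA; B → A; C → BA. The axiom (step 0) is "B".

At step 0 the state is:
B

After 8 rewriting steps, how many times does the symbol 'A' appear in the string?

44

step 0: B
step 1: A
step 2: CA
step 3: BACA
step 4: ACABACA
step 5: CABACAACABACA
step 6: BACAACABACACABACAACABACA
step 7: ACABACACABACAACABACABACAACABACACABACAACABACA
step 8: CABACAACABACABACAACABACACABACAACABACAACABACACABACAACABACABACAACABACACABACAACABACA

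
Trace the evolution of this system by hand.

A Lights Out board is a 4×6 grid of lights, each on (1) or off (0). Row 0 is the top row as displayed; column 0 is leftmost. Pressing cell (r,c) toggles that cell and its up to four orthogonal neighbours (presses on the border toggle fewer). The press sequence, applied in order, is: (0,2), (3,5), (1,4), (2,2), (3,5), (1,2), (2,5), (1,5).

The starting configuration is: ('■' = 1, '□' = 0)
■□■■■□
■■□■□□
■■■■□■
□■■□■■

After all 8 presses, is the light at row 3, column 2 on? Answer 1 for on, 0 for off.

t=0: ■□■■■□
■■□■□□
■■■■□■
□■■□■■
t=1: ■■□□■□
■■■■□□
■■■■□■
□■■□■■
t=2: ■■□□■□
■■■■□□
■■■■□□
□■■□□□
t=3: ■■□□□□
■■■□■■
■■■■■□
□■■□□□
t=4: ■■□□□□
■■□□■■
■□□□■□
□■□□□□
t=5: ■■□□□□
■■□□■■
■□□□■■
□■□□■■
t=6: ■■■□□□
■□■■■■
■□■□■■
□■□□■■
t=7: ■■■□□□
■□■■■□
■□■□□□
□■□□■□
t=8: ■■■□□■
■□■■□■
■□■□□■
□■□□■□

0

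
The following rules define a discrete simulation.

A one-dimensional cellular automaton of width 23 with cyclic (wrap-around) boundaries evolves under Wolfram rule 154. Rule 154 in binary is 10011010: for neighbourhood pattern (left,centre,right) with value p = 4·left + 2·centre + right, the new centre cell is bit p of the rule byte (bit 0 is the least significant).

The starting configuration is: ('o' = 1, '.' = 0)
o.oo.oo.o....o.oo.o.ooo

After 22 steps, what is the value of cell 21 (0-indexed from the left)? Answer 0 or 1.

0

[0] o.oo.oo.o....o.oo.o.ooo
[1] ..o..o...o..o..o....ooo
[2] oo.oo.o.o.oo.oo.o..ooo.
[3] o..o......o..o...oooo..
[4] .oo.o....o.oo.o.oooo.oo
[5] .o...o..o..o....ooo..o.
[6] o.o.o.oo.oo.o..ooo.oo.o
[7] ......o..o...oooo..o..o
[8] o....o.oo.o.oooo.oo.oo.
[9] .o..o..o....ooo..o..o..
[10] o.oo.oo.o..ooo.oo.oo.o.
[11] ..o..o...oooo..o..o....
[12] .o.oo.o.oooo.oo.oo.o...
[13] o..o....ooo..o..o...o..
[14] .oo.o..ooo.oo.oo.o.o.oo
[15] .o...oooo..o..o......o.
[16] o.o.oooo.oo.oo.o....o.o
[17] ....ooo..o..o...o..o..o
[18] o..ooo.oo.oo.o.o.oo.oo.
[19] .oooo..o..o......o..o..
[20] oooo.oo.oo.o....o.oo.o.
[21] ooo..o..o...o..o..o....
[22] oo.oo.oo.o.o.oo.oo.o..o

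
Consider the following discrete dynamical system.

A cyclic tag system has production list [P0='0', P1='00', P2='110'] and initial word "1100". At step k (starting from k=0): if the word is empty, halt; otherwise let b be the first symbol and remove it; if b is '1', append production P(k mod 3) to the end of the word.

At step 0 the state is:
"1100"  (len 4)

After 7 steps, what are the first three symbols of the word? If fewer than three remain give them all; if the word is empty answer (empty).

step 0: "1100"  (len 4)
step 1: "1000"  (len 4)
step 2: "00000"  (len 5)
step 3: "0000"  (len 4)
step 4: "000"  (len 3)
step 5: "00"  (len 2)
step 6: "0"  (len 1)
step 7: (halted — word empty)

(empty)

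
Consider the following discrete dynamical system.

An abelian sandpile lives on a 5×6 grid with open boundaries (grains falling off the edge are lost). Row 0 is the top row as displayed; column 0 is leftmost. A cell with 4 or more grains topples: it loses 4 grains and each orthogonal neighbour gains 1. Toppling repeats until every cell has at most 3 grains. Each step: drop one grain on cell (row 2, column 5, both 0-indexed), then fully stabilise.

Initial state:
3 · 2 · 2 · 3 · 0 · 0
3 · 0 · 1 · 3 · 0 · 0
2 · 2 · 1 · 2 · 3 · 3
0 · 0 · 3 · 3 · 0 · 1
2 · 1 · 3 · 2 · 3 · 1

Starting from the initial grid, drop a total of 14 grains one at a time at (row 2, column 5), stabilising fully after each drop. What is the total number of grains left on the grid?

52

step 0: 3 · 2 · 2 · 3 · 0 · 0
3 · 0 · 1 · 3 · 0 · 0
2 · 2 · 1 · 2 · 3 · 3
0 · 0 · 3 · 3 · 0 · 1
2 · 1 · 3 · 2 · 3 · 1
step 1: 3 · 2 · 2 · 3 · 0 · 0
3 · 0 · 1 · 3 · 1 · 1
2 · 2 · 1 · 3 · 0 · 1
0 · 0 · 3 · 3 · 1 · 2
2 · 1 · 3 · 2 · 3 · 1
step 2: 3 · 2 · 2 · 3 · 0 · 0
3 · 0 · 1 · 3 · 1 · 1
2 · 2 · 1 · 3 · 0 · 2
0 · 0 · 3 · 3 · 1 · 2
2 · 1 · 3 · 2 · 3 · 1
step 3: 3 · 2 · 2 · 3 · 0 · 0
3 · 0 · 1 · 3 · 1 · 1
2 · 2 · 1 · 3 · 0 · 3
0 · 0 · 3 · 3 · 1 · 2
2 · 1 · 3 · 2 · 3 · 1
step 4: 3 · 2 · 2 · 3 · 0 · 0
3 · 0 · 1 · 3 · 1 · 2
2 · 2 · 1 · 3 · 1 · 0
0 · 0 · 3 · 3 · 1 · 3
2 · 1 · 3 · 2 · 3 · 1
step 5: 3 · 2 · 2 · 3 · 0 · 0
3 · 0 · 1 · 3 · 1 · 2
2 · 2 · 1 · 3 · 1 · 1
0 · 0 · 3 · 3 · 1 · 3
2 · 1 · 3 · 2 · 3 · 1
step 6: 3 · 2 · 2 · 3 · 0 · 0
3 · 0 · 1 · 3 · 1 · 2
2 · 2 · 1 · 3 · 1 · 2
0 · 0 · 3 · 3 · 1 · 3
2 · 1 · 3 · 2 · 3 · 1
step 7: 3 · 2 · 2 · 3 · 0 · 0
3 · 0 · 1 · 3 · 1 · 2
2 · 2 · 1 · 3 · 1 · 3
0 · 0 · 3 · 3 · 1 · 3
2 · 1 · 3 · 2 · 3 · 1
step 8: 3 · 2 · 2 · 3 · 0 · 0
3 · 0 · 1 · 3 · 1 · 3
2 · 2 · 1 · 3 · 2 · 1
0 · 0 · 3 · 3 · 2 · 0
2 · 1 · 3 · 2 · 3 · 2
step 9: 3 · 2 · 2 · 3 · 0 · 0
3 · 0 · 1 · 3 · 1 · 3
2 · 2 · 1 · 3 · 2 · 2
0 · 0 · 3 · 3 · 2 · 0
2 · 1 · 3 · 2 · 3 · 2
step 10: 3 · 2 · 2 · 3 · 0 · 0
3 · 0 · 1 · 3 · 1 · 3
2 · 2 · 1 · 3 · 2 · 3
0 · 0 · 3 · 3 · 2 · 0
2 · 1 · 3 · 2 · 3 · 2
step 11: 3 · 2 · 2 · 3 · 0 · 1
3 · 0 · 1 · 3 · 2 · 0
2 · 2 · 1 · 3 · 3 · 1
0 · 0 · 3 · 3 · 2 · 1
2 · 1 · 3 · 2 · 3 · 2
step 12: 3 · 2 · 2 · 3 · 0 · 1
3 · 0 · 1 · 3 · 2 · 0
2 · 2 · 1 · 3 · 3 · 2
0 · 0 · 3 · 3 · 2 · 1
2 · 1 · 3 · 2 · 3 · 2
step 13: 3 · 2 · 2 · 3 · 0 · 1
3 · 0 · 1 · 3 · 2 · 0
2 · 2 · 1 · 3 · 3 · 3
0 · 0 · 3 · 3 · 2 · 1
2 · 1 · 3 · 2 · 3 · 2
step 14: 3 · 2 · 3 · 0 · 2 · 1
3 · 0 · 2 · 2 · 0 · 2
2 · 2 · 3 · 2 · 3 · 1
0 · 1 · 1 · 3 · 1 · 3
2 · 2 · 1 · 1 · 1 · 3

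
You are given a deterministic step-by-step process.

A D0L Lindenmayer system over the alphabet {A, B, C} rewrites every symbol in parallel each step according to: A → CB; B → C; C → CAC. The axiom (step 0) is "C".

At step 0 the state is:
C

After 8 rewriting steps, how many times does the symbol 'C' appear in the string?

step 0: C
step 1: CAC
step 2: CACCBCAC
step 3: CACCBCACCACCCACCBCAC
step 4: CACCBCACCACCCACCBCACCACCBCACCACCACCBCACCACCCACCBCAC
step 5: CACCBCACCACCCACCBCACCACCBCACCACCACCBCACCACCCACCBCACCACCBCA…ACCBCACCACCBCACCACCCACCBCACCACCBCACCACCACCBCACCACCCACCBCAC  (len 130)
step 6: CACCBCACCACCCACCBCACCACCBCACCACCACCBCACCACCCACCBCACCACCBCA…ACCBCACCACCBCACCACCCACCBCACCACCBCACCACCACCBCACCACCCACCBCAC  (len 331)
step 7: CACCBCACCACCCACCBCACCACCBCACCACCACCBCACCACCCACCBCACCACCBCA…ACCBCACCACCBCACCACCCACCBCACCACCBCACCACCACCBCACCACCCACCBCAC  (len 843)
step 8: CACCBCACCACCCACCBCACCACCBCACCACCACCBCACCACCCACCBCACCACCBCA…ACCBCACCACCBCACCACCCACCBCACCACCBCACCACCACCBCACCACCCACCBCAC  (len 2147)

1388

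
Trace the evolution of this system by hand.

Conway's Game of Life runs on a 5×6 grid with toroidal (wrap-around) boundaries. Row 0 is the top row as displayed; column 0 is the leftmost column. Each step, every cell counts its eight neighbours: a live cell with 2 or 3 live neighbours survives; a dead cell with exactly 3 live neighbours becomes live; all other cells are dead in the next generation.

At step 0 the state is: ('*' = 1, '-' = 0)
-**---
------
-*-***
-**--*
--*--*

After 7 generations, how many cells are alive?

13

[0] -**---
------
-*-***
-**--*
--*--*
[1] -**---
**-**-
-*-***
-*---*
---*--
[2] **--*-
------
-*-*--
---*-*
**----
[3] **---*
***---
--*-*-
-*--*-
-**-*-
[4] ---*-*
--**--
*-*--*
-*--**
--***-
[5] ------
****-*
*-*--*
-*----
*-*---
[6] ---*-*
--****
---***
--*--*
-*----
[7] *--*-*
*-*---
*-----
*-**-*
*-*-*-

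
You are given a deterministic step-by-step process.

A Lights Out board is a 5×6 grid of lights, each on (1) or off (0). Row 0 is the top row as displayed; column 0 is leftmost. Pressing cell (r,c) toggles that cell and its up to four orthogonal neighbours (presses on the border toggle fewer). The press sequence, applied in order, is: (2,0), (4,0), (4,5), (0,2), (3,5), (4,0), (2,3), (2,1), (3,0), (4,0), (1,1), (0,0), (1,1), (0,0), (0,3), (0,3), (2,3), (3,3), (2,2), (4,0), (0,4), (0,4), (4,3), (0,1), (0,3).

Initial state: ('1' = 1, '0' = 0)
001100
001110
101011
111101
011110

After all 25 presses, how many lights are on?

18

[0] 001100
001110
101011
111101
011110
[1] 001100
101110
011011
011101
011110
[2] 001100
101110
011011
111101
101110
[3] 001100
101110
011011
111100
101101
[4] 010000
100110
011011
111100
101101
[5] 010000
100110
011010
111111
101100
[6] 010000
100110
011010
011111
011100
[7] 010000
100010
010100
011011
011100
[8] 010000
110010
101100
001011
011100
[9] 010000
110010
001100
111011
111100
[10] 010000
110010
001100
011011
001100
[11] 000000
001010
011100
011011
001100
[12] 110000
101010
011100
011011
001100
[13] 100000
010010
001100
011011
001100
[14] 010000
110010
001100
011011
001100
[15] 011110
110110
001100
011011
001100
[16] 010000
110010
001100
011011
001100
[17] 010000
110110
000010
011111
001100
[18] 010000
110110
000110
010001
001000
[19] 010000
111110
011010
011001
001000
[20] 010000
111110
011010
111001
111000
[21] 010111
111100
011010
111001
111000
[22] 010000
111110
011010
111001
111000
[23] 010000
111110
011010
111101
110110
[24] 101000
101110
011010
111101
110110
[25] 100110
101010
011010
111101
110110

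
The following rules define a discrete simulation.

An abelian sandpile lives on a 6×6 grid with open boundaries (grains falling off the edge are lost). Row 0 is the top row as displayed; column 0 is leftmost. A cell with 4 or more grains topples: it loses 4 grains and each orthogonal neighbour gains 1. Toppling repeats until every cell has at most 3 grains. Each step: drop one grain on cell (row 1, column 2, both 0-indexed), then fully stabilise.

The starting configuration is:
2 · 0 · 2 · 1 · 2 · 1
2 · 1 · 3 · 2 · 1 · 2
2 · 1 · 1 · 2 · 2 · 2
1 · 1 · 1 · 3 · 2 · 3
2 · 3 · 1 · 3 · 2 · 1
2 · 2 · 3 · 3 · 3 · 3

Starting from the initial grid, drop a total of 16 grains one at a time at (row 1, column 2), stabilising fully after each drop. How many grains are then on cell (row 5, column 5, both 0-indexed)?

1

0) 2 · 0 · 2 · 1 · 2 · 1
2 · 1 · 3 · 2 · 1 · 2
2 · 1 · 1 · 2 · 2 · 2
1 · 1 · 1 · 3 · 2 · 3
2 · 3 · 1 · 3 · 2 · 1
2 · 2 · 3 · 3 · 3 · 3
1) 2 · 0 · 3 · 1 · 2 · 1
2 · 2 · 0 · 3 · 1 · 2
2 · 1 · 2 · 2 · 2 · 2
1 · 1 · 1 · 3 · 2 · 3
2 · 3 · 1 · 3 · 2 · 1
2 · 2 · 3 · 3 · 3 · 3
2) 2 · 0 · 3 · 1 · 2 · 1
2 · 2 · 1 · 3 · 1 · 2
2 · 1 · 2 · 2 · 2 · 2
1 · 1 · 1 · 3 · 2 · 3
2 · 3 · 1 · 3 · 2 · 1
2 · 2 · 3 · 3 · 3 · 3
3) 2 · 0 · 3 · 1 · 2 · 1
2 · 2 · 2 · 3 · 1 · 2
2 · 1 · 2 · 2 · 2 · 2
1 · 1 · 1 · 3 · 2 · 3
2 · 3 · 1 · 3 · 2 · 1
2 · 2 · 3 · 3 · 3 · 3
4) 2 · 0 · 3 · 1 · 2 · 1
2 · 2 · 3 · 3 · 1 · 2
2 · 1 · 2 · 2 · 2 · 2
1 · 1 · 1 · 3 · 2 · 3
2 · 3 · 1 · 3 · 2 · 1
2 · 2 · 3 · 3 · 3 · 3
5) 2 · 1 · 0 · 3 · 2 · 1
2 · 3 · 2 · 0 · 2 · 2
2 · 1 · 3 · 3 · 2 · 2
1 · 1 · 1 · 3 · 2 · 3
2 · 3 · 1 · 3 · 2 · 1
2 · 2 · 3 · 3 · 3 · 3
6) 2 · 1 · 0 · 3 · 2 · 1
2 · 3 · 3 · 0 · 2 · 2
2 · 1 · 3 · 3 · 2 · 2
1 · 1 · 1 · 3 · 2 · 3
2 · 3 · 1 · 3 · 2 · 1
2 · 2 · 3 · 3 · 3 · 3
7) 2 · 2 · 1 · 3 · 2 · 1
3 · 0 · 2 · 2 · 3 · 3
2 · 3 · 1 · 2 · 1 · 0
1 · 1 · 3 · 2 · 2 · 2
2 · 3 · 3 · 2 · 2 · 0
2 · 3 · 0 · 2 · 2 · 1
8) 2 · 2 · 1 · 3 · 2 · 1
3 · 0 · 3 · 2 · 3 · 3
2 · 3 · 1 · 2 · 1 · 0
1 · 1 · 3 · 2 · 2 · 2
2 · 3 · 3 · 2 · 2 · 0
2 · 3 · 0 · 2 · 2 · 1
9) 2 · 2 · 2 · 3 · 2 · 1
3 · 1 · 0 · 3 · 3 · 3
2 · 3 · 2 · 2 · 1 · 0
1 · 1 · 3 · 2 · 2 · 2
2 · 3 · 3 · 2 · 2 · 0
2 · 3 · 0 · 2 · 2 · 1
10) 2 · 2 · 2 · 3 · 2 · 1
3 · 1 · 1 · 3 · 3 · 3
2 · 3 · 2 · 2 · 1 · 0
1 · 1 · 3 · 2 · 2 · 2
2 · 3 · 3 · 2 · 2 · 0
2 · 3 · 0 · 2 · 2 · 1
11) 2 · 2 · 2 · 3 · 2 · 1
3 · 1 · 2 · 3 · 3 · 3
2 · 3 · 2 · 2 · 1 · 0
1 · 1 · 3 · 2 · 2 · 2
2 · 3 · 3 · 2 · 2 · 0
2 · 3 · 0 · 2 · 2 · 1
12) 2 · 2 · 2 · 3 · 2 · 1
3 · 1 · 3 · 3 · 3 · 3
2 · 3 · 2 · 2 · 1 · 0
1 · 1 · 3 · 2 · 2 · 2
2 · 3 · 3 · 2 · 2 · 0
2 · 3 · 0 · 2 · 2 · 1
13) 2 · 3 · 0 · 2 · 0 · 3
3 · 2 · 2 · 2 · 2 · 0
2 · 3 · 3 · 3 · 2 · 1
1 · 1 · 3 · 2 · 2 · 2
2 · 3 · 3 · 2 · 2 · 0
2 · 3 · 0 · 2 · 2 · 1
14) 2 · 3 · 0 · 2 · 0 · 3
3 · 2 · 3 · 2 · 2 · 0
2 · 3 · 3 · 3 · 2 · 1
1 · 1 · 3 · 2 · 2 · 2
2 · 3 · 3 · 2 · 2 · 0
2 · 3 · 0 · 2 · 2 · 1
15) 0 · 1 · 2 · 3 · 0 · 3
2 · 2 · 3 · 0 · 3 · 0
0 · 3 · 3 · 2 · 3 · 1
3 · 0 · 3 · 1 · 3 · 2
3 · 2 · 2 · 0 · 3 · 0
3 · 0 · 2 · 3 · 2 · 1
16) 0 · 2 · 3 · 3 · 0 · 3
3 · 0 · 2 · 1 · 3 · 0
1 · 1 · 2 · 3 · 3 · 1
3 · 2 · 0 · 2 · 3 · 2
3 · 2 · 3 · 0 · 3 · 0
3 · 0 · 2 · 3 · 2 · 1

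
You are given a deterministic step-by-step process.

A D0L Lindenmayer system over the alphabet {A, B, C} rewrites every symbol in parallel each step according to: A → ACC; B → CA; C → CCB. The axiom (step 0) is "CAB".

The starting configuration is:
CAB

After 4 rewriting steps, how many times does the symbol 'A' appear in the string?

23

0) CAB
1) CCBACCCA
2) CCBCCBCAACCCCBCCBCCBACC
3) CCBCCBCACCBCCBCACCBACCACCCCBCCBCCBCCBCACCBCCBCACCBCCBCAACCCCBCCB
4) CCBCCBCACCBCCBCACCBACCCCBCCBCACCBCCBCACCBACCCCBCCBCAACCCCB…CCBCACCBACCCCBCCBCACCBCCBCACCBACCACCCCBCCBCCBCCBCACCBCCBCA  (len 177)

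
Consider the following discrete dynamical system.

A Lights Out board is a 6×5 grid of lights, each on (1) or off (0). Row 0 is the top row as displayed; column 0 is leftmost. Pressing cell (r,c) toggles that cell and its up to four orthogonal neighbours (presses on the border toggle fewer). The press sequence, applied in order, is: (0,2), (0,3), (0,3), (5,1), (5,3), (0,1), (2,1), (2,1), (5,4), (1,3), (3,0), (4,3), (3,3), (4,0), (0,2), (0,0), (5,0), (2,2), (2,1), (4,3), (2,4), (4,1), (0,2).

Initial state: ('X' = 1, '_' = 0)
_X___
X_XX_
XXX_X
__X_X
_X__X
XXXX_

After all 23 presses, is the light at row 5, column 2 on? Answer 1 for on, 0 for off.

t=0: _X___
X_XX_
XXX_X
__X_X
_X__X
XXXX_
t=1: __XX_
X__X_
XXX_X
__X_X
_X__X
XXXX_
t=2: ____X
X____
XXX_X
__X_X
_X__X
XXXX_
t=3: __XX_
X__X_
XXX_X
__X_X
_X__X
XXXX_
t=4: __XX_
X__X_
XXX_X
__X_X
____X
___X_
t=5: __XX_
X__X_
XXX_X
__X_X
___XX
__X_X
t=6: XX_X_
XX_X_
XXX_X
__X_X
___XX
__X_X
t=7: XX_X_
X__X_
____X
_XX_X
___XX
__X_X
t=8: XX_X_
XX_X_
XXX_X
__X_X
___XX
__X_X
t=9: XX_X_
XX_X_
XXX_X
__X_X
___X_
__XX_
t=10: XX___
XXX_X
XXXXX
__X_X
___X_
__XX_
t=11: XX___
XXX_X
_XXXX
XXX_X
X__X_
__XX_
t=12: XX___
XXX_X
_XXXX
XXXXX
X_X_X
__X__
t=13: XX___
XXX_X
_XX_X
XX___
X_XXX
__X__
t=14: XX___
XXX_X
_XX_X
_X___
_XXXX
X_X__
t=15: X_XX_
XX__X
_XX_X
_X___
_XXXX
X_X__
t=16: _XXX_
_X__X
_XX_X
_X___
_XXXX
X_X__
t=17: _XXX_
_X__X
_XX_X
_X___
XXXXX
_XX__
t=18: _XXX_
_XX_X
___XX
_XX__
XXXXX
_XX__
t=19: _XXX_
__X_X
XXXXX
__X__
XXXXX
_XX__
t=20: _XXX_
__X_X
XXXXX
__XX_
XX___
_XXX_
t=21: _XXX_
__X__
XXX__
__XXX
XX___
_XXX_
t=22: _XXX_
__X__
XXX__
_XXXX
__X__
__XX_
t=23: _____
_____
XXX__
_XXXX
__X__
__XX_

1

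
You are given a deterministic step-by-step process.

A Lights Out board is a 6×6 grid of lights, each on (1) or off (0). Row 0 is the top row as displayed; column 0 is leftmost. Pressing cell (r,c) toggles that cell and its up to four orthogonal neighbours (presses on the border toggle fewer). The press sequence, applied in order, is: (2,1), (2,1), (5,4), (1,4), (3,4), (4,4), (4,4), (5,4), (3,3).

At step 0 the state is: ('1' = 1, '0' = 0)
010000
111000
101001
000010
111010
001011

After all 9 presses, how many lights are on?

[0] 010000
111000
101001
000010
111010
001011
[1] 010000
101000
010001
010010
111010
001011
[2] 010000
111000
101001
000010
111010
001011
[3] 010000
111000
101001
000010
111000
001100
[4] 010010
111111
101011
000010
111000
001100
[5] 010010
111111
101001
000101
111010
001100
[6] 010010
111111
101001
000111
111101
001110
[7] 010010
111111
101001
000101
111010
001100
[8] 010010
111111
101001
000101
111000
001011
[9] 010010
111111
101101
001011
111100
001011

22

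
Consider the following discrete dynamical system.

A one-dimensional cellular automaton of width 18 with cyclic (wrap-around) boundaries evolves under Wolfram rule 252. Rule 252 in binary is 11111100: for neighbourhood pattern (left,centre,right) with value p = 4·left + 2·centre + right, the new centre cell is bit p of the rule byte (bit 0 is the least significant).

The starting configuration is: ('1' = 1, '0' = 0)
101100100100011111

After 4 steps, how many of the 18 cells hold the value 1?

t=0: 101100100100011111
t=1: 111110110110011111
t=2: 111111111111011111
t=3: 111111111111111111
t=4: 111111111111111111

18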